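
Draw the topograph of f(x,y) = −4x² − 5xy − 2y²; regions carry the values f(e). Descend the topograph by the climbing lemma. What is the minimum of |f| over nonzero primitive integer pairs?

translate: b→-3 (≡5 mod 8), so (4,5,2)→(4,-3,1)
flip: (4,-3,1)→(1,3,4)
translate: b→1 (≡3 mod 2), so (1,3,4)→(1,1,2)
reduced (well bottom): (1,1,2) with a≤c, −a<b≤a
well minimum |f| = |-1| = 1 (negative-definite)

1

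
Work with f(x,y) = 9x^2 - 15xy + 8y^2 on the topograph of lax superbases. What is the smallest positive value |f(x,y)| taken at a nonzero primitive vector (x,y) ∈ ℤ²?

translate: b→3 (≡-15 mod 18), so (9,-15,8)→(9,3,2)
flip: (9,3,2)→(2,-3,9)
translate: b→1 (≡-3 mod 4), so (2,-3,9)→(2,1,8)
reduced (well bottom): (2,1,8) with a≤c, −a<b≤a
well minimum = a = 2

2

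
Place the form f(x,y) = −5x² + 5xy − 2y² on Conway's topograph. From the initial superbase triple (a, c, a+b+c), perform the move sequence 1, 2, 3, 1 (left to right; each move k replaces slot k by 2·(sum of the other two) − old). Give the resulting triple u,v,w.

start (-5,-2,-2) = (f(1,0),f(0,1),f(1,1))
replace slot 1: 2·((-2)+(-2)) − (-5) = -3 → (-3,-2,-2)
replace slot 2: 2·((-3)+(-2)) − (-2) = -8 → (-3,-8,-2)
replace slot 3: 2·((-3)+(-8)) − (-2) = -20 → (-3,-8,-20)
replace slot 1: 2·((-8)+(-20)) − (-3) = -53 → (-53,-8,-20)

-53,-8,-20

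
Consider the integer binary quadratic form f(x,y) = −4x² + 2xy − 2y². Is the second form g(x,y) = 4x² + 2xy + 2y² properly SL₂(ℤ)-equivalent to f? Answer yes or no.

D₁ = -28, D₂ = -28
f is negative-definite; reduce −f:
−f: flip: (4,-2,2)→(2,2,4)
−f: reduced (well bottom): (2,2,4) with a≤c, −a<b≤a
flip sign back: reduced form of f is (-2,-2,-4)
g: flip: (4,2,2)→(2,-2,4)
g: translate: b→2 (≡-2 mod 4), so (2,-2,4)→(2,2,4)
g: reduced (well bottom): (2,2,4) with a≤c, −a<b≤a
reduced forms (-2, -2, -4) vs (2, 2, 4) ⇒ inequivalent

no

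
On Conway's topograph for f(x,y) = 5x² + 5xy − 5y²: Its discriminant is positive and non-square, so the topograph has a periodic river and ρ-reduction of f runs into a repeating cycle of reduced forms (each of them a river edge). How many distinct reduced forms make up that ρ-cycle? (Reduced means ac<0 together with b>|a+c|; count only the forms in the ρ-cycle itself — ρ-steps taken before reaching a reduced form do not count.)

D = 125, ⌊√D⌋ = 11
river: ρ → (-5,5,5)
river: ρ → (5,5,-5)
ρ-cycle length = 2 (tail of 0 descent steps not counted)

2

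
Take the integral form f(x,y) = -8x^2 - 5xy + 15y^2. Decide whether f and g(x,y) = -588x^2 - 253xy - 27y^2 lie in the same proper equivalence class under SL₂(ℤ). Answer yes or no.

D₁ = 505, D₂ = 505
river cycle of f (length 8): (-8, 11, 12), (12, 13, -7), (-7, 15, 10), (10, 5, -12), (-12, 19, 3), (3, 17, -18), (-18, 19, 2), (2, 21, -8)
river cycle of g (length 8): (2, 21, -8), (-8, 11, 12), (12, 13, -7), (-7, 15, 10), (10, 5, -12), (-12, 19, 3), (3, 17, -18), (-18, 19, 2)
cycles coincide ⇒ equivalent

yes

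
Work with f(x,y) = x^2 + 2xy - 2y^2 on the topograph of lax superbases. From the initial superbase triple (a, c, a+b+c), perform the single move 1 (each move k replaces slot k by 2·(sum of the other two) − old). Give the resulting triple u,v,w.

start (1,-2,1) = (f(1,0),f(0,1),f(1,1))
replace slot 1: 2·((-2)+1) − 1 = -3 → (-3,-2,1)

-3,-2,1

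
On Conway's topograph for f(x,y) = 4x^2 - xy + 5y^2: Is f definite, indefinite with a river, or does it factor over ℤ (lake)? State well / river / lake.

D = b²−4ac = (-1)² − 4·4·5 = -79
D < 0 ⇒ definite ⇒ every region one sign ⇒ single well

well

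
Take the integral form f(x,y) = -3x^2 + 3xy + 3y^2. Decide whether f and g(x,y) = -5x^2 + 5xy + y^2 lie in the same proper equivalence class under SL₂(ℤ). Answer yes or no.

D₁ = 45, D₂ = 45
river cycle of f (length 2): (3, 3, -3), (-3, 3, 3)
river cycle of g (length 2): (1, 5, -5), (-5, 5, 1)
cycles differ ⇒ inequivalent

no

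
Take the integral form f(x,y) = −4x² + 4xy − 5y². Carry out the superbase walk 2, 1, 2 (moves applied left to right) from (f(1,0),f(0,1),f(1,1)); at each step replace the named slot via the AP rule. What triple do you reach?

start (-4,-5,-5) = (f(1,0),f(0,1),f(1,1))
replace slot 2: 2·((-4)+(-5)) − (-5) = -13 → (-4,-13,-5)
replace slot 1: 2·((-13)+(-5)) − (-4) = -32 → (-32,-13,-5)
replace slot 2: 2·((-32)+(-5)) − (-13) = -61 → (-32,-61,-5)

-32,-61,-5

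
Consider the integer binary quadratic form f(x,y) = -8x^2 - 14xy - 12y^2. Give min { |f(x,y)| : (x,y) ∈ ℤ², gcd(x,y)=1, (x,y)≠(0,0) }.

translate: b→-2 (≡14 mod 16), so (8,14,12)→(8,-2,6)
flip: (8,-2,6)→(6,2,8)
reduced (well bottom): (6,2,8) with a≤c, −a<b≤a
well minimum |f| = |-6| = 6 (negative-definite)

6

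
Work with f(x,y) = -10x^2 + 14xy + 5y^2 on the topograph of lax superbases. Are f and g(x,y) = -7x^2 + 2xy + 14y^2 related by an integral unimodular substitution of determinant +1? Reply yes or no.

D₁ = 396, D₂ = 396
river cycle of f (length 4): (5, 16, -7), (-7, 12, 9), (9, 6, -10), (-10, 14, 5)
river cycle of g (length 4): (-7, 16, 5), (5, 14, -10), (-10, 6, 9), (9, 12, -7)
cycles differ ⇒ inequivalent

no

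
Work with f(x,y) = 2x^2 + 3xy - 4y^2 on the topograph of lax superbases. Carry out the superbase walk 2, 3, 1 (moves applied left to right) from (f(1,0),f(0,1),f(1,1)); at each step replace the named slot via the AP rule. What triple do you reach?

start (2,-4,1) = (f(1,0),f(0,1),f(1,1))
replace slot 2: 2·(2+1) − (-4) = 10 → (2,10,1)
replace slot 3: 2·(2+10) − 1 = 23 → (2,10,23)
replace slot 1: 2·(10+23) − 2 = 64 → (64,10,23)

64,10,23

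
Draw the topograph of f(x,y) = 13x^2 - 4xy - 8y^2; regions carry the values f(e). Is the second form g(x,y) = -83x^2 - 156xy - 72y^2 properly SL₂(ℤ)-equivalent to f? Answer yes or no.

D₁ = 432, D₂ = 432
river cycle of f (length 8): (-8, 20, 1), (1, 20, -8), (-8, 12, 9), (9, 6, -11), (-11, 16, 4), (4, 16, -11), (-11, 6, 9), (9, 12, -8)
river cycle of g (length 8): (1, 20, -8), (-8, 12, 9), (9, 6, -11), (-11, 16, 4), (4, 16, -11), (-11, 6, 9), (9, 12, -8), (-8, 20, 1)
cycles coincide ⇒ equivalent

yes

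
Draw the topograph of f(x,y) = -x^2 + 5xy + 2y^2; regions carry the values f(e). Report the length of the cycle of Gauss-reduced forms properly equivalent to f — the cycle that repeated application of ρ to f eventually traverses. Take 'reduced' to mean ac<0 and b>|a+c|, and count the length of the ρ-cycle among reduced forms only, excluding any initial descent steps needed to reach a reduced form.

D = 33, ⌊√D⌋ = 5
river: ρ → (2,3,-3)
river: ρ → (-3,3,2)
river: ρ → (2,5,-1)
river: ρ → (-1,5,2)
ρ-cycle length = 4 (tail of 0 descent steps not counted)

4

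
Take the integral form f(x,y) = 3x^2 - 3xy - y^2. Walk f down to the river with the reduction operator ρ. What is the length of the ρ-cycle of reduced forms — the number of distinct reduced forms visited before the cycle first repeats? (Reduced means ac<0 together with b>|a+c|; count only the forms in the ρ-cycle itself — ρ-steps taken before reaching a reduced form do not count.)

D = 21, ⌊√D⌋ = 4
descent: ρ → (-1,3,3)  [lands on river]
river: ρ → (3,3,-1)
ρ-cycle length = 2 (tail of 1 descent step not counted)

2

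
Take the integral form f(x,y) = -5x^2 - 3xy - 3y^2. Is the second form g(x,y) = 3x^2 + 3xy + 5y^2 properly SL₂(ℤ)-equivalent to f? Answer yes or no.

D₁ = -51, D₂ = -51
f is negative-definite; reduce −f:
−f: flip: (5,3,3)→(3,-3,5)
−f: translate: b→3 (≡-3 mod 6), so (3,-3,5)→(3,3,5)
−f: reduced (well bottom): (3,3,5) with a≤c, −a<b≤a
flip sign back: reduced form of f is (-3,-3,-5)
g: reduced (well bottom): (3,3,5) with a≤c, −a<b≤a
reduced forms (-3, -3, -5) vs (3, 3, 5) ⇒ inequivalent

no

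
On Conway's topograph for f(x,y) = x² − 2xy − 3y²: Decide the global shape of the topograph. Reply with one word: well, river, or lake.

D = b²−4ac = (-2)² − 4·1·(-3) = 16
D = 4² is a perfect square ⇒ form factors over ℤ ⇒ lakes

lake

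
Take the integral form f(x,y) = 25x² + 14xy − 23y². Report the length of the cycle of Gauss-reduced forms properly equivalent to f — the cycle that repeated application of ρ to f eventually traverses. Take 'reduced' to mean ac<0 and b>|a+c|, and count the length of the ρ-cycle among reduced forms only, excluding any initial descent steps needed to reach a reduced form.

D = 2496, ⌊√D⌋ = 49
river: ρ → (-23,32,16)
river: ρ → (16,32,-23)
river: ρ → (-23,14,25)
river: ρ → (25,36,-12)
river: ρ → (-12,36,25)
river: ρ → (25,14,-23)
ρ-cycle length = 6 (tail of 0 descent steps not counted)

6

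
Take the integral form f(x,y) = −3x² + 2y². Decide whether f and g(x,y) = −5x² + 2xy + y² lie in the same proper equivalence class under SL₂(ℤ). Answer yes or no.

D₁ = 24, D₂ = 24
river cycle of f (length 2): (2, 4, -1), (-1, 4, 2)
river cycle of g (length 2): (1, 4, -2), (-2, 4, 1)
cycles differ ⇒ inequivalent

no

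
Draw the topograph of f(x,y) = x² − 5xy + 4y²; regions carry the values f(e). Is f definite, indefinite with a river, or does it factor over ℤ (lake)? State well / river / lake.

D = b²−4ac = (-5)² − 4·1·4 = 9
D = 3² is a perfect square ⇒ form factors over ℤ ⇒ lakes

lake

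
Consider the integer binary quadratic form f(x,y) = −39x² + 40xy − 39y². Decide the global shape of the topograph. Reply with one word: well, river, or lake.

D = b²−4ac = 40² − 4·(-39)·(-39) = -4484
D < 0 ⇒ definite ⇒ every region one sign ⇒ single well

well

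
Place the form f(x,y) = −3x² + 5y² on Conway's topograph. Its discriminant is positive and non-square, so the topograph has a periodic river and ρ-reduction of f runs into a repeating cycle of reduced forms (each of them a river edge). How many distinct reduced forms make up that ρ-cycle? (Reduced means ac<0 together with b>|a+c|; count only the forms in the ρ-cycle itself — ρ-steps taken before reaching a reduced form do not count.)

D = 60, ⌊√D⌋ = 7
descent: ρ → (5,0,-3)
descent: ρ → (-3,6,2)  [lands on river]
river: ρ → (2,6,-3)
ρ-cycle length = 2 (tail of 2 descent steps not counted)

2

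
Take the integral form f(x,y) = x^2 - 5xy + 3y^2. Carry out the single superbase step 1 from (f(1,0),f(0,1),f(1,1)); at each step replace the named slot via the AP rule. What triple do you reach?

start (1,3,-1) = (f(1,0),f(0,1),f(1,1))
replace slot 1: 2·(3+(-1)) − 1 = 3 → (3,3,-1)

3,3,-1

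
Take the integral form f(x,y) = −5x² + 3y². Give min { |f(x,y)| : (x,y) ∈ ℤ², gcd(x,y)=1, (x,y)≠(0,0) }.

descent: ρ → (3,6,-2)  [lands on river]
river: ρ → (-2,6,3)
closes: descent 1, river 2
min |a| on river = 2

2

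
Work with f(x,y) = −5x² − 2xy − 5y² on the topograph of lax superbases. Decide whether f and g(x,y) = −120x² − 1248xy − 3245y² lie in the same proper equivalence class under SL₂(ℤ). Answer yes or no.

D₁ = -96, D₂ = -96
f is negative-definite; reduce −f:
−f: reduced (well bottom): (5,2,5) with a≤c, −a<b≤a
flip sign back: reduced form of f is (-5,-2,-5)
g is negative-definite; reduce −g:
−g: translate: b→48 (≡1248 mod 240), so (120,1248,3245)→(120,48,5)
−g: flip: (120,48,5)→(5,-48,120)
−g: translate: b→2 (≡-48 mod 10), so (5,-48,120)→(5,2,5)
−g: reduced (well bottom): (5,2,5) with a≤c, −a<b≤a
flip sign back: reduced form of g is (-5,-2,-5)
reduced forms (-5, -2, -5) vs (-5, -2, -5) ⇒ equivalent

yes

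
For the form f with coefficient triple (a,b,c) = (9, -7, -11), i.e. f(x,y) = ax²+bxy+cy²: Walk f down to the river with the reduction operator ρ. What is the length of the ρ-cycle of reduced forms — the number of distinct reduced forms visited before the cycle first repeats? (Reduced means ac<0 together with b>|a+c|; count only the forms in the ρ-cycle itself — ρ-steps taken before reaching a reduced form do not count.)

D = 445, ⌊√D⌋ = 21
descent: ρ → (-11,7,9)  [lands on river]
river: ρ → (9,11,-9)
river: ρ → (-9,7,11)
river: ρ → (11,15,-5)
river: ρ → (-5,15,11)
river: ρ → (11,7,-9)
river: ρ → (-9,11,9)
river: ρ → (9,7,-11)
river: ρ → (-11,15,5)
river: ρ → (5,15,-11)
ρ-cycle length = 10 (tail of 1 descent step not counted)

10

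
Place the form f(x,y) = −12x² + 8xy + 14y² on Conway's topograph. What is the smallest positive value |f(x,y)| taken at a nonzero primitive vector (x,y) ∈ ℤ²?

river: ρ → (14,20,-6)
river: ρ → (-6,16,20)
river: ρ → (20,24,-2)
river: ρ → (-2,24,20)
river: ρ → (20,16,-6)
river: ρ → (-6,20,14)
river: ρ → (14,8,-12)
river: ρ → (-12,16,10)
river: ρ → (10,24,-4)
river: ρ → (-4,24,10)
river: ρ → (10,16,-12)
river: ρ → (-12,8,14)
closes: descent 0, river 12
min |a| on river = 2

2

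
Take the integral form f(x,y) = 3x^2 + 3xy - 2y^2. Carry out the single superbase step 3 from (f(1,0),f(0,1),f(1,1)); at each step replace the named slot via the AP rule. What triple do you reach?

start (3,-2,4) = (f(1,0),f(0,1),f(1,1))
replace slot 3: 2·(3+(-2)) − 4 = -2 → (3,-2,-2)

3,-2,-2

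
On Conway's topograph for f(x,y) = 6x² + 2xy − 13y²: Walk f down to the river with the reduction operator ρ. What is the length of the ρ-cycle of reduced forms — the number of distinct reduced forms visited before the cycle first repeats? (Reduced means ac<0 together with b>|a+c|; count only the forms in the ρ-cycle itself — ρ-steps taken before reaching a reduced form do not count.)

D = 316, ⌊√D⌋ = 17
descent: ρ → (-13,-2,6)
descent: ρ → (6,14,-5)  [lands on river]
river: ρ → (-5,16,3)
river: ρ → (3,14,-10)
river: ρ → (-10,6,7)
river: ρ → (7,8,-9)
river: ρ → (-9,10,6)
ρ-cycle length = 6 (tail of 2 descent steps not counted)

6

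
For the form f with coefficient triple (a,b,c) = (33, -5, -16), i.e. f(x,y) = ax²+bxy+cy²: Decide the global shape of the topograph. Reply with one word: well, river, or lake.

D = b²−4ac = (-5)² − 4·33·(-16) = 2137
D > 0 non-square ⇒ indefinite ⇒ periodic river

river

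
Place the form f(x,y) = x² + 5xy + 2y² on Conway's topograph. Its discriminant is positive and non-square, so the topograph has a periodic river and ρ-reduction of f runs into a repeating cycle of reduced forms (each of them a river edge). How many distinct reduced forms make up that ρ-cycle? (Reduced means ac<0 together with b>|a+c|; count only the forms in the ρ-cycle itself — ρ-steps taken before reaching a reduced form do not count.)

D = 17, ⌊√D⌋ = 4
descent: ρ → (2,3,-1)  [lands on river]
river: ρ → (-1,3,2)
river: ρ → (2,1,-2)
river: ρ → (-2,3,1)
river: ρ → (1,3,-2)
river: ρ → (-2,1,2)
ρ-cycle length = 6 (tail of 1 descent step not counted)

6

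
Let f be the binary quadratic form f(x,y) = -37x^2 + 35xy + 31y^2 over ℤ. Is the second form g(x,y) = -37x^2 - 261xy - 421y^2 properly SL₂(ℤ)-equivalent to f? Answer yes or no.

D₁ = 5813, D₂ = 5813
river cycle of f (length 34): (31, 27, -41), (-41, 55, 17), (17, 47, -53), (-53, 59, 11), (11, 73, -11), (-11, 59, 53), (53, 47, -17), (-17, 55, 41), (41, 27, -31), (-31, 35, 37), … (24 more)
river cycle of g (length 34): (-37, 35, 31), (31, 27, -41), (-41, 55, 17), (17, 47, -53), (-53, 59, 11), (11, 73, -11), (-11, 59, 53), (53, 47, -17), (-17, 55, 41), (41, 27, -31), … (24 more)
cycles coincide ⇒ equivalent

yes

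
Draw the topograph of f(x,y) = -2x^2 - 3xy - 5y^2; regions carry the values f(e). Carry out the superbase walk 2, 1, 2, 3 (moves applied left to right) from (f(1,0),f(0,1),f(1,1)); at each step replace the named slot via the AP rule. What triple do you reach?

start (-2,-5,-10) = (f(1,0),f(0,1),f(1,1))
replace slot 2: 2·((-2)+(-10)) − (-5) = -19 → (-2,-19,-10)
replace slot 1: 2·((-19)+(-10)) − (-2) = -56 → (-56,-19,-10)
replace slot 2: 2·((-56)+(-10)) − (-19) = -113 → (-56,-113,-10)
replace slot 3: 2·((-56)+(-113)) − (-10) = -328 → (-56,-113,-328)

-56,-113,-328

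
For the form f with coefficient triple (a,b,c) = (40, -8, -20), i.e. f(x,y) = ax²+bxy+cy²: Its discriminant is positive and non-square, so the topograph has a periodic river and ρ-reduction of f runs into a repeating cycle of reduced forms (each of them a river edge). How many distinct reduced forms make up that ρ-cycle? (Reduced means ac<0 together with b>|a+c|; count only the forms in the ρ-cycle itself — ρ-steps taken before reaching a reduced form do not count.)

D = 3264, ⌊√D⌋ = 57
descent: ρ → (-20,48,12)  [lands on river]
river: ρ → (12,48,-20)
river: ρ → (-20,32,28)
river: ρ → (28,24,-24)
river: ρ → (-24,24,28)
river: ρ → (28,32,-20)
ρ-cycle length = 6 (tail of 1 descent step not counted)

6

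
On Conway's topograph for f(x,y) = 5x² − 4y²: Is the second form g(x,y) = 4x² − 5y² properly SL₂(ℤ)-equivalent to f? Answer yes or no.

D₁ = 80, D₂ = 80
river cycle of f (length 2): (-4, 8, 1), (1, 8, -4)
river cycle of g (length 2): (4, 8, -1), (-1, 8, 4)
cycles differ ⇒ inequivalent

no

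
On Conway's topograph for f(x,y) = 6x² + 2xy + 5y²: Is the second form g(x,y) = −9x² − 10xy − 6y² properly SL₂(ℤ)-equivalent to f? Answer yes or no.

D₁ = -116, D₂ = -116
f: flip: (6,2,5)→(5,-2,6)
f: reduced (well bottom): (5,-2,6) with a≤c, −a<b≤a
g is negative-definite; reduce −g:
−g: translate: b→-8 (≡10 mod 18), so (9,10,6)→(9,-8,5)
−g: flip: (9,-8,5)→(5,8,9)
−g: translate: b→-2 (≡8 mod 10), so (5,8,9)→(5,-2,6)
−g: reduced (well bottom): (5,-2,6) with a≤c, −a<b≤a
flip sign back: reduced form of g is (-5,2,-6)
reduced forms (5, -2, 6) vs (-5, 2, -6) ⇒ inequivalent

no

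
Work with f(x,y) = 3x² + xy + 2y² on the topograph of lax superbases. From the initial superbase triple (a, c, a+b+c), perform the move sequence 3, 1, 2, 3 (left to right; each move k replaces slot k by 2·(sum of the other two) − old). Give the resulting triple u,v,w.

start (3,2,6) = (f(1,0),f(0,1),f(1,1))
replace slot 3: 2·(3+2) − 6 = 4 → (3,2,4)
replace slot 1: 2·(2+4) − 3 = 9 → (9,2,4)
replace slot 2: 2·(9+4) − 2 = 24 → (9,24,4)
replace slot 3: 2·(9+24) − 4 = 62 → (9,24,62)

9,24,62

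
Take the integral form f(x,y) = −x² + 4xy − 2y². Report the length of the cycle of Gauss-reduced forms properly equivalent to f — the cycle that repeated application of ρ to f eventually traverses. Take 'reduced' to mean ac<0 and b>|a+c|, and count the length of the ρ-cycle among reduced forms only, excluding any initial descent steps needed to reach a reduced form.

D = 8, ⌊√D⌋ = 2
descent: ρ → (-2,0,1)
descent: ρ → (1,2,-1)  [lands on river]
river: ρ → (-1,2,1)
ρ-cycle length = 2 (tail of 2 descent steps not counted)

2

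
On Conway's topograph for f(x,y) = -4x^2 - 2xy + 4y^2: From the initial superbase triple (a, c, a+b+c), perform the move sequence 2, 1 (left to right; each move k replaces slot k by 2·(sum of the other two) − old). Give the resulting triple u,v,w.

start (-4,4,-2) = (f(1,0),f(0,1),f(1,1))
replace slot 2: 2·((-4)+(-2)) − 4 = -16 → (-4,-16,-2)
replace slot 1: 2·((-16)+(-2)) − (-4) = -32 → (-32,-16,-2)

-32,-16,-2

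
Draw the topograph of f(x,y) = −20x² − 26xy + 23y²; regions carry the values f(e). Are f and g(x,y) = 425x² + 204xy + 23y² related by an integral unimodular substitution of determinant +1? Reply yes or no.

D₁ = 2516, D₂ = 2516
river cycle of f (length 22): (23, 26, -20), (-20, 14, 29), (29, 44, -5), (-5, 46, 20), (20, 34, -17), (-17, 34, 20), (20, 46, -5), (-5, 44, 29), (29, 14, -20), (-20, 26, 23), … (12 more)
river cycle of g (length 22): (23, 26, -20), (-20, 14, 29), (29, 44, -5), (-5, 46, 20), (20, 34, -17), (-17, 34, 20), (20, 46, -5), (-5, 44, 29), (29, 14, -20), (-20, 26, 23), … (12 more)
cycles coincide ⇒ equivalent

yes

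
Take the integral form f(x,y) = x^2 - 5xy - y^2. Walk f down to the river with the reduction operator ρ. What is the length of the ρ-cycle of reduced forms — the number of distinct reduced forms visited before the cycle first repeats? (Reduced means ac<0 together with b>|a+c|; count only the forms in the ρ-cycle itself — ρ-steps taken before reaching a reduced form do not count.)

D = 29, ⌊√D⌋ = 5
descent: ρ → (-1,5,1)  [lands on river]
river: ρ → (1,5,-1)
ρ-cycle length = 2 (tail of 1 descent step not counted)

2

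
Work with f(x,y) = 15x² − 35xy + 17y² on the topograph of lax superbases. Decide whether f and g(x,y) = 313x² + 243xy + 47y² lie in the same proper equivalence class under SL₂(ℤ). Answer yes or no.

D₁ = 205, D₂ = 205
river cycle of f (length 4): (-3, 11, 7), (7, 3, -7), (-7, 11, 3), (3, 13, -3)
river cycle of g (length 4): (7, 3, -7), (-7, 11, 3), (3, 13, -3), (-3, 11, 7)
cycles coincide ⇒ equivalent

yes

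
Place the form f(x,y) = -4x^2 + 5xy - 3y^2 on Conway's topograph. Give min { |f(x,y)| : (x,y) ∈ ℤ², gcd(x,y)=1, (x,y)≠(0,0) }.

translate: b→3 (≡-5 mod 8), so (4,-5,3)→(4,3,2)
flip: (4,3,2)→(2,-3,4)
translate: b→1 (≡-3 mod 4), so (2,-3,4)→(2,1,3)
reduced (well bottom): (2,1,3) with a≤c, −a<b≤a
well minimum |f| = |-2| = 2 (negative-definite)

2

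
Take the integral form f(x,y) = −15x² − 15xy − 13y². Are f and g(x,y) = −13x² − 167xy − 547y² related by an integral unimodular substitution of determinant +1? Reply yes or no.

D₁ = -555, D₂ = -555
f is negative-definite; reduce −f:
−f: flip: (15,15,13)→(13,-15,15)
−f: translate: b→11 (≡-15 mod 26), so (13,-15,15)→(13,11,13)
−f: reduced (well bottom): (13,11,13) with a≤c, −a<b≤a
flip sign back: reduced form of f is (-13,-11,-13)
g is negative-definite; reduce −g:
−g: translate: b→11 (≡167 mod 26), so (13,167,547)→(13,11,13)
−g: reduced (well bottom): (13,11,13) with a≤c, −a<b≤a
flip sign back: reduced form of g is (-13,-11,-13)
reduced forms (-13, -11, -13) vs (-13, -11, -13) ⇒ equivalent

yes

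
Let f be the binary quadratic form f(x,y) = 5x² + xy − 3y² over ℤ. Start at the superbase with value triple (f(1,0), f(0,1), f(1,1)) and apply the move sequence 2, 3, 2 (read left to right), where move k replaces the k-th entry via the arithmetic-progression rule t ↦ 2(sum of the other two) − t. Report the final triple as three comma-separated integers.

start (5,-3,3) = (f(1,0),f(0,1),f(1,1))
replace slot 2: 2·(5+3) − (-3) = 19 → (5,19,3)
replace slot 3: 2·(5+19) − 3 = 45 → (5,19,45)
replace slot 2: 2·(5+45) − 19 = 81 → (5,81,45)

5,81,45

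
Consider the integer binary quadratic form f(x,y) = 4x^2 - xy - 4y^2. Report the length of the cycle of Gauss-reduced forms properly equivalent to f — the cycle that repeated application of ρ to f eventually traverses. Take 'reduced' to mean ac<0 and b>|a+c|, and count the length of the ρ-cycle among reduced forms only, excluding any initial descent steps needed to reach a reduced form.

D = 65, ⌊√D⌋ = 8
descent: ρ → (-4,1,4)  [lands on river]
river: ρ → (4,7,-1)
river: ρ → (-1,7,4)
river: ρ → (4,1,-4)
river: ρ → (-4,7,1)
river: ρ → (1,7,-4)
ρ-cycle length = 6 (tail of 1 descent step not counted)

6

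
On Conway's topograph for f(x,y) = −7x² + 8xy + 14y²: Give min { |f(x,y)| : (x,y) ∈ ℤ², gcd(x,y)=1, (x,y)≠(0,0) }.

river: ρ → (14,20,-1)
river: ρ → (-1,20,14)
river: ρ → (14,8,-7)
river: ρ → (-7,20,2)
river: ρ → (2,20,-7)
river: ρ → (-7,8,14)
closes: descent 0, river 6
min |a| on river = 1

1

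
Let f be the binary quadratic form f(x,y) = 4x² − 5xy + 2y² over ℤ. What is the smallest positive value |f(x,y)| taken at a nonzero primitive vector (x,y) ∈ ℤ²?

translate: b→3 (≡-5 mod 8), so (4,-5,2)→(4,3,1)
flip: (4,3,1)→(1,-3,4)
translate: b→1 (≡-3 mod 2), so (1,-3,4)→(1,1,2)
reduced (well bottom): (1,1,2) with a≤c, −a<b≤a
well minimum = a = 1

1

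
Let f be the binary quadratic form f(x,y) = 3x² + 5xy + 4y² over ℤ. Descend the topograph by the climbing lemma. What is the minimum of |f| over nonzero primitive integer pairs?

translate: b→-1 (≡5 mod 6), so (3,5,4)→(3,-1,2)
flip: (3,-1,2)→(2,1,3)
reduced (well bottom): (2,1,3) with a≤c, −a<b≤a
well minimum = a = 2

2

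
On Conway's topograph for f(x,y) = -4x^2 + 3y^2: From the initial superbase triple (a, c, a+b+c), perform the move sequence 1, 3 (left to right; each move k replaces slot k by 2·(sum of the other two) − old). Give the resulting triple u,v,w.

start (-4,3,-1) = (f(1,0),f(0,1),f(1,1))
replace slot 1: 2·(3+(-1)) − (-4) = 8 → (8,3,-1)
replace slot 3: 2·(8+3) − (-1) = 23 → (8,3,23)

8,3,23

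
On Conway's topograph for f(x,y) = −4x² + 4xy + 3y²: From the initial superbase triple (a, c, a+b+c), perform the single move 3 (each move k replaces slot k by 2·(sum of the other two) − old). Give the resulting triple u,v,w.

start (-4,3,3) = (f(1,0),f(0,1),f(1,1))
replace slot 3: 2·((-4)+3) − 3 = -5 → (-4,3,-5)

-4,3,-5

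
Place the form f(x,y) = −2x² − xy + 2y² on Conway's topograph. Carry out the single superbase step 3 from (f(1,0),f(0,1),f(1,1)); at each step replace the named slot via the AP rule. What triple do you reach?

start (-2,2,-1) = (f(1,0),f(0,1),f(1,1))
replace slot 3: 2·((-2)+2) − (-1) = 1 → (-2,2,1)

-2,2,1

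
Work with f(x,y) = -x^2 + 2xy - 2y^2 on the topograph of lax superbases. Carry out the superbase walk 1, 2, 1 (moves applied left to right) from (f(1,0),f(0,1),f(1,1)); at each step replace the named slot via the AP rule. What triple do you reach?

start (-1,-2,-1) = (f(1,0),f(0,1),f(1,1))
replace slot 1: 2·((-2)+(-1)) − (-1) = -5 → (-5,-2,-1)
replace slot 2: 2·((-5)+(-1)) − (-2) = -10 → (-5,-10,-1)
replace slot 1: 2·((-10)+(-1)) − (-5) = -17 → (-17,-10,-1)

-17,-10,-1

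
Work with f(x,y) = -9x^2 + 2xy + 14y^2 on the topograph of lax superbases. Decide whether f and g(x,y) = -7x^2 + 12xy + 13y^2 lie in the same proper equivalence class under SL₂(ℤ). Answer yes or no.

D₁ = 508, D₂ = 508
river cycle of f (length 12): (-9, 20, 3), (3, 22, -2), (-2, 22, 3), (3, 20, -9), (-9, 16, 7), (7, 12, -13), (-13, 14, 6), (6, 22, -1), (-1, 22, 6), (6, 14, -13), … (2 more)
river cycle of g (length 12): (13, 14, -6), (-6, 22, 1), (1, 22, -6), (-6, 14, 13), (13, 12, -7), (-7, 16, 9), (9, 20, -3), (-3, 22, 2), (2, 22, -3), (-3, 20, 9), … (2 more)
cycles differ ⇒ inequivalent

no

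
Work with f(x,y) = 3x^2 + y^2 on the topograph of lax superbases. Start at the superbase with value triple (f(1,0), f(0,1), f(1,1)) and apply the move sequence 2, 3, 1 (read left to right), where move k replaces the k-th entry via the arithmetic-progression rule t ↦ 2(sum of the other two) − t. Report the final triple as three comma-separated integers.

start (3,1,4) = (f(1,0),f(0,1),f(1,1))
replace slot 2: 2·(3+4) − 1 = 13 → (3,13,4)
replace slot 3: 2·(3+13) − 4 = 28 → (3,13,28)
replace slot 1: 2·(13+28) − 3 = 79 → (79,13,28)

79,13,28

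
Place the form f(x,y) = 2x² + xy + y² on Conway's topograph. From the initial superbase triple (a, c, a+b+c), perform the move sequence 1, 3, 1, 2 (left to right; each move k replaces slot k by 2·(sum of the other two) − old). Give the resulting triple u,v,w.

start (2,1,4) = (f(1,0),f(0,1),f(1,1))
replace slot 1: 2·(1+4) − 2 = 8 → (8,1,4)
replace slot 3: 2·(8+1) − 4 = 14 → (8,1,14)
replace slot 1: 2·(1+14) − 8 = 22 → (22,1,14)
replace slot 2: 2·(22+14) − 1 = 71 → (22,71,14)

22,71,14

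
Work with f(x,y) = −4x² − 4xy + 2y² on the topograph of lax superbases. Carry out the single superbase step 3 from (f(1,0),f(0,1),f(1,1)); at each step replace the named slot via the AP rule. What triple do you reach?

start (-4,2,-6) = (f(1,0),f(0,1),f(1,1))
replace slot 3: 2·((-4)+2) − (-6) = 2 → (-4,2,2)

-4,2,2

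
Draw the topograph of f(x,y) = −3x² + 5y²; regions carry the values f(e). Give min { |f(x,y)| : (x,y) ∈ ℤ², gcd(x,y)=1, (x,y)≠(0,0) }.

descent: ρ → (5,0,-3)
descent: ρ → (-3,6,2)  [lands on river]
river: ρ → (2,6,-3)
closes: descent 2, river 2
min |a| on river = 2

2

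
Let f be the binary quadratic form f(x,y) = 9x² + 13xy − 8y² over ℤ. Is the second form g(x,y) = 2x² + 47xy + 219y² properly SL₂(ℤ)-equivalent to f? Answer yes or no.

D₁ = 457, D₂ = 457
river cycle of f (length 46): (-8, 19, 3), (3, 17, -14), (-14, 11, 6), (6, 13, -12), (-12, 11, 7), (7, 17, -6), (-6, 19, 4), (4, 21, -1), (-1, 21, 4), (4, 19, -6), … (36 more)
river cycle of g (length 46): (2, 19, -12), (-12, 5, 9), (9, 13, -8), (-8, 19, 3), (3, 17, -14), (-14, 11, 6), (6, 13, -12), (-12, 11, 7), (7, 17, -6), (-6, 19, 4), … (36 more)
cycles coincide ⇒ equivalent

yes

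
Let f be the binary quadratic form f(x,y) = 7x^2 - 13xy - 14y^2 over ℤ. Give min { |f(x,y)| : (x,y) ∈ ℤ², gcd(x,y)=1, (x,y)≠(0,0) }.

descent: ρ → (-14,13,7)  [lands on river]
river: ρ → (7,15,-12)
river: ρ → (-12,9,10)
river: ρ → (10,11,-11)
river: ρ → (-11,11,10)
river: ρ → (10,9,-12)
river: ρ → (-12,15,7)
river: ρ → (7,13,-14)
river: ρ → (-14,15,6)
river: ρ → (6,21,-5)
river: ρ → (-5,19,10)
river: ρ → (10,21,-3)
river: ρ → (-3,21,10)
river: ρ → (10,19,-5)
river: ρ → (-5,21,6)
river: ρ → (6,15,-14)
closes: descent 1, river 16
min |a| on river = 3

3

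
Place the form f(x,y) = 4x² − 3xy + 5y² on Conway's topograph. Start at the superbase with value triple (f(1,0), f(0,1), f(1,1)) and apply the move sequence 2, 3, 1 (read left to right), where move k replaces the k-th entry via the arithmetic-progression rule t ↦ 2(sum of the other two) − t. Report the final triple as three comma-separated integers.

start (4,5,6) = (f(1,0),f(0,1),f(1,1))
replace slot 2: 2·(4+6) − 5 = 15 → (4,15,6)
replace slot 3: 2·(4+15) − 6 = 32 → (4,15,32)
replace slot 1: 2·(15+32) − 4 = 90 → (90,15,32)

90,15,32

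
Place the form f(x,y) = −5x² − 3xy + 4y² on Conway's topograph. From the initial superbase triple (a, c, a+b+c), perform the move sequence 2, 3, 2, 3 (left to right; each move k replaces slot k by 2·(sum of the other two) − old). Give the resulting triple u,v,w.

start (-5,4,-4) = (f(1,0),f(0,1),f(1,1))
replace slot 2: 2·((-5)+(-4)) − 4 = -22 → (-5,-22,-4)
replace slot 3: 2·((-5)+(-22)) − (-4) = -50 → (-5,-22,-50)
replace slot 2: 2·((-5)+(-50)) − (-22) = -88 → (-5,-88,-50)
replace slot 3: 2·((-5)+(-88)) − (-50) = -136 → (-5,-88,-136)

-5,-88,-136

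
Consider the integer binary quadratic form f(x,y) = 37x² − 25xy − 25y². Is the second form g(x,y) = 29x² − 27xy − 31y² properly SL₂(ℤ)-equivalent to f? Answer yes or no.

D₁ = 4325, D₂ = 4325
river cycle of f (length 18): (-25, 25, 37), (37, 49, -13), (-13, 55, 25), (25, 45, -23), (-23, 47, 23), (23, 45, -25), (-25, 55, 13), (13, 49, -37), (-37, 25, 25), (25, 25, -37), … (8 more)
river cycle of g (length 14): (-31, 27, 29), (29, 31, -29), (-29, 27, 31), (31, 35, -25), (-25, 65, 1), (1, 65, -25), (-25, 35, 31), (31, 27, -29), (-29, 31, 29), (29, 27, -31), … (4 more)
cycles differ ⇒ inequivalent

no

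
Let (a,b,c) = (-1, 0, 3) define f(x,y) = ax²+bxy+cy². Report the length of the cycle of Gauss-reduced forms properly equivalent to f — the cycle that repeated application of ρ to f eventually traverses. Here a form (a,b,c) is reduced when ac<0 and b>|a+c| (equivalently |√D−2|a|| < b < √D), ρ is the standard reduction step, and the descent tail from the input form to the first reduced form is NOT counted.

D = 12, ⌊√D⌋ = 3
descent: ρ → (3,0,-1)
descent: ρ → (-1,2,2)  [lands on river]
river: ρ → (2,2,-1)
ρ-cycle length = 2 (tail of 2 descent steps not counted)

2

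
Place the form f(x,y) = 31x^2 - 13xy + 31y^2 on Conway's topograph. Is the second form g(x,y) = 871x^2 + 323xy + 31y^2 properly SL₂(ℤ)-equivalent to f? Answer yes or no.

D₁ = -3675, D₂ = -3675
f: flip: (31,-13,31)→(31,13,31)
f: reduced (well bottom): (31,13,31) with a≤c, −a<b≤a
g: flip: (871,323,31)→(31,-323,871)
g: translate: b→-13 (≡-323 mod 62), so (31,-323,871)→(31,-13,31)
g: flip: (31,-13,31)→(31,13,31)
g: reduced (well bottom): (31,13,31) with a≤c, −a<b≤a
reduced forms (31, 13, 31) vs (31, 13, 31) ⇒ equivalent

yes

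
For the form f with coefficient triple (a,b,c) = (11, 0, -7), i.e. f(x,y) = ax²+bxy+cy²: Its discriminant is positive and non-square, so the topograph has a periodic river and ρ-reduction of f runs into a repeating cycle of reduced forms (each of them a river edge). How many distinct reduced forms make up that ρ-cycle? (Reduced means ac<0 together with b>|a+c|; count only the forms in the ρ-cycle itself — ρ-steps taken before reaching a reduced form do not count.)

D = 308, ⌊√D⌋ = 17
descent: ρ → (-7,14,4)  [lands on river]
river: ρ → (4,10,-13)
river: ρ → (-13,16,1)
river: ρ → (1,16,-13)
river: ρ → (-13,10,4)
river: ρ → (4,14,-7)
ρ-cycle length = 6 (tail of 1 descent step not counted)

6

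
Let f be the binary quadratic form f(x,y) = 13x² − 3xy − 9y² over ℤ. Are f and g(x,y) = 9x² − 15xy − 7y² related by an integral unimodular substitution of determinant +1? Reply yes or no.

D₁ = 477, D₂ = 477
river cycle of f (length 8): (-9, 21, 1), (1, 21, -9), (-9, 15, 7), (7, 13, -11), (-11, 9, 9), (9, 9, -11), (-11, 13, 7), (7, 15, -9)
river cycle of g (length 8): (-7, 15, 9), (9, 21, -1), (-1, 21, 9), (9, 15, -7), (-7, 13, 11), (11, 9, -9), (-9, 9, 11), (11, 13, -7)
cycles differ ⇒ inequivalent

no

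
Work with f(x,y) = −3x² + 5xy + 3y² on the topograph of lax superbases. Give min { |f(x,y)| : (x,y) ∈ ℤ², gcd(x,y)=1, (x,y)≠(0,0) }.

river: ρ → (3,7,-1)
river: ρ → (-1,7,3)
river: ρ → (3,5,-3)
river: ρ → (-3,7,1)
river: ρ → (1,7,-3)
river: ρ → (-3,5,3)
closes: descent 0, river 6
min |a| on river = 1

1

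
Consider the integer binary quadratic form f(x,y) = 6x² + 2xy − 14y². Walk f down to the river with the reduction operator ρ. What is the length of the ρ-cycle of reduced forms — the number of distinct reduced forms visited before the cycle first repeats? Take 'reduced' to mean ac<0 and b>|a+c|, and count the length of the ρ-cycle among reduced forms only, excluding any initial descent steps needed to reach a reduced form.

D = 340, ⌊√D⌋ = 18
descent: ρ → (-14,-2,6)
descent: ρ → (6,14,-6)  [lands on river]
river: ρ → (-6,10,10)
river: ρ → (10,10,-6)
river: ρ → (-6,14,6)
river: ρ → (6,10,-10)
river: ρ → (-10,10,6)
ρ-cycle length = 6 (tail of 2 descent steps not counted)

6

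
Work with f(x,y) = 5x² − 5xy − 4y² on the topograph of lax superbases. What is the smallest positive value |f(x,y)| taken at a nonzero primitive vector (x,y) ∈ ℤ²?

descent: ρ → (-4,5,5)  [lands on river]
river: ρ → (5,5,-4)
river: ρ → (-4,3,6)
river: ρ → (6,9,-1)
river: ρ → (-1,9,6)
river: ρ → (6,3,-4)
closes: descent 1, river 6
min |a| on river = 1

1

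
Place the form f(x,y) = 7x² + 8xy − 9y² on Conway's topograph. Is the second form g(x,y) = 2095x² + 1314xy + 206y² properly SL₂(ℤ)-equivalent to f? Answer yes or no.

D₁ = 316, D₂ = 316
river cycle of f (length 6): (-9, 10, 6), (6, 14, -5), (-5, 16, 3), (3, 14, -10), (-10, 6, 7), (7, 8, -9)
river cycle of g (length 6): (7, 8, -9), (-9, 10, 6), (6, 14, -5), (-5, 16, 3), (3, 14, -10), (-10, 6, 7)
cycles coincide ⇒ equivalent

yes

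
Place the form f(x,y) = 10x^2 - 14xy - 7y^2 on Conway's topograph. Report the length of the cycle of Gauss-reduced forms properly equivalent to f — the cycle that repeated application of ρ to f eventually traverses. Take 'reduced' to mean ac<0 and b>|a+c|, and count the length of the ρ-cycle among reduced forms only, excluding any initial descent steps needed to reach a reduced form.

D = 476, ⌊√D⌋ = 21
descent: ρ → (-7,14,10)  [lands on river]
river: ρ → (10,6,-11)
river: ρ → (-11,16,5)
river: ρ → (5,14,-14)
river: ρ → (-14,14,5)
river: ρ → (5,16,-11)
river: ρ → (-11,6,10)
river: ρ → (10,14,-7)
ρ-cycle length = 8 (tail of 1 descent step not counted)

8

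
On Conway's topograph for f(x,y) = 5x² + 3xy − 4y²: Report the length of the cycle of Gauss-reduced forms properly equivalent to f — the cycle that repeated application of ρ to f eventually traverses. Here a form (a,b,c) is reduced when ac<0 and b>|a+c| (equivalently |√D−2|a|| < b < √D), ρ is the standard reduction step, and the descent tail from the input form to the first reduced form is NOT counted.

D = 89, ⌊√D⌋ = 9
river: ρ → (-4,5,4)
river: ρ → (4,3,-5)
river: ρ → (-5,7,2)
river: ρ → (2,9,-1)
river: ρ → (-1,9,2)
river: ρ → (2,7,-5)
river: ρ → (-5,3,4)
river: ρ → (4,5,-4)
river: ρ → (-4,3,5)
river: ρ → (5,7,-2)
river: ρ → (-2,9,1)
river: ρ → (1,9,-2)
river: ρ → (-2,7,5)
river: ρ → (5,3,-4)
ρ-cycle length = 14 (tail of 0 descent steps not counted)

14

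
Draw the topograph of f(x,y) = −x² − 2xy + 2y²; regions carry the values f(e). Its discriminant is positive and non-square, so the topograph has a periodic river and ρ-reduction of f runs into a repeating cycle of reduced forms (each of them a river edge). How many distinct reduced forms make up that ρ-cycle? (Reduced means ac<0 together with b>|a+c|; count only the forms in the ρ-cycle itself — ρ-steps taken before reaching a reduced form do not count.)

D = 12, ⌊√D⌋ = 3
descent: ρ → (2,2,-1)  [lands on river]
river: ρ → (-1,2,2)
ρ-cycle length = 2 (tail of 1 descent step not counted)

2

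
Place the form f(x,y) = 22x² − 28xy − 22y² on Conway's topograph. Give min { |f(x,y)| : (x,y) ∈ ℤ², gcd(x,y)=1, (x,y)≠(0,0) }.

descent: ρ → (-22,28,22)  [lands on river]
river: ρ → (22,16,-28)
river: ρ → (-28,40,10)
river: ρ → (10,40,-28)
river: ρ → (-28,16,22)
river: ρ → (22,28,-22)
river: ρ → (-22,16,28)
river: ρ → (28,40,-10)
river: ρ → (-10,40,28)
river: ρ → (28,16,-22)
closes: descent 1, river 10
min |a| on river = 10

10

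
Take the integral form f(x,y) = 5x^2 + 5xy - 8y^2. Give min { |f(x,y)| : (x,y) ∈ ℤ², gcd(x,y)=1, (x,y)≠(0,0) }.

river: ρ → (-8,11,2)
river: ρ → (2,13,-2)
river: ρ → (-2,11,8)
river: ρ → (8,5,-5)
river: ρ → (-5,5,8)
river: ρ → (8,11,-2)
river: ρ → (-2,13,2)
river: ρ → (2,11,-8)
river: ρ → (-8,5,5)
river: ρ → (5,5,-8)
closes: descent 0, river 10
min |a| on river = 2

2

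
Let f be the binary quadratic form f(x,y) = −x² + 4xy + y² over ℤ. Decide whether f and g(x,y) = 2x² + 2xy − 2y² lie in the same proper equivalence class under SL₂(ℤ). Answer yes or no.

D₁ = 20, D₂ = 20
river cycle of f (length 2): (1, 4, -1), (-1, 4, 1)
river cycle of g (length 2): (-2, 2, 2), (2, 2, -2)
cycles differ ⇒ inequivalent

no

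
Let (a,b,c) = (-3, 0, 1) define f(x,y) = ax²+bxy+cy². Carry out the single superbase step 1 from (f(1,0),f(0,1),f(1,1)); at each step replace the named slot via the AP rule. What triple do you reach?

start (-3,1,-2) = (f(1,0),f(0,1),f(1,1))
replace slot 1: 2·(1+(-2)) − (-3) = 1 → (1,1,-2)

1,1,-2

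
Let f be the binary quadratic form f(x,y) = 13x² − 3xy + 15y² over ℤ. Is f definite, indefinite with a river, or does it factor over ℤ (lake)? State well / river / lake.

D = b²−4ac = (-3)² − 4·13·15 = -771
D < 0 ⇒ definite ⇒ every region one sign ⇒ single well

well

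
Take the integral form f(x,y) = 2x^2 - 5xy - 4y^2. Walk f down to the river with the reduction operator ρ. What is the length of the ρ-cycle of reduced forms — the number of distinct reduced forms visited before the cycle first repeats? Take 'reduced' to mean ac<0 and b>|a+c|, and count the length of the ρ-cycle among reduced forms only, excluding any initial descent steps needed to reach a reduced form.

D = 57, ⌊√D⌋ = 7
descent: ρ → (-4,5,2)  [lands on river]
river: ρ → (2,7,-1)
river: ρ → (-1,7,2)
river: ρ → (2,5,-4)
river: ρ → (-4,3,3)
river: ρ → (3,3,-4)
ρ-cycle length = 6 (tail of 1 descent step not counted)

6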